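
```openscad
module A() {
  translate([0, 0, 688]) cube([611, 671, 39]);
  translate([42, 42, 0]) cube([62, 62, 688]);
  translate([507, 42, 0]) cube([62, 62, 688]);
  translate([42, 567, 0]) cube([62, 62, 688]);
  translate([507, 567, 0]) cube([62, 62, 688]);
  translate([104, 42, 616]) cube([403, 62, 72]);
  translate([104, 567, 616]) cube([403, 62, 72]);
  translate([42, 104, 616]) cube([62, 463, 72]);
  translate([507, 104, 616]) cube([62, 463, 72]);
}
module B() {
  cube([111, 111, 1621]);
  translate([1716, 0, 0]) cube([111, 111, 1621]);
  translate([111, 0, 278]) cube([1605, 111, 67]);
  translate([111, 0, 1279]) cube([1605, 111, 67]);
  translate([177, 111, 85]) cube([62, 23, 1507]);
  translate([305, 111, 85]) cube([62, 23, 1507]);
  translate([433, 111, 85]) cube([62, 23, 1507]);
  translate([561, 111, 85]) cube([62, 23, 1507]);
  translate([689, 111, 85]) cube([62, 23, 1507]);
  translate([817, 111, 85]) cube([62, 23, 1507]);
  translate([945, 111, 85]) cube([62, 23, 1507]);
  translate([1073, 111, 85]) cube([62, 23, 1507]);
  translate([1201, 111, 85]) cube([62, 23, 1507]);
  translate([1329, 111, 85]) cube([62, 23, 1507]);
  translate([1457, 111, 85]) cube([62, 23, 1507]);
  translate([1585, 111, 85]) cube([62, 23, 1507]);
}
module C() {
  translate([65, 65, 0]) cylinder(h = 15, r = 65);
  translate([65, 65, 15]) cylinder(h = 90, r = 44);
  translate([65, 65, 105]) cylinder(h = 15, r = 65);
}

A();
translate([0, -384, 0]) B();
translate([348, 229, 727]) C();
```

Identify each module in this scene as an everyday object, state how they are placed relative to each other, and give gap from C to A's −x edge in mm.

The spool's min-x is at 348; the table's min-x is 0; gap = 348 mm.

A is a table. B is a fence section. C is a spool. The fence section is on the floor beside the table on its −y side. The spool is on top of the table. The gap from the spool to the table's −x edge is 348 mm.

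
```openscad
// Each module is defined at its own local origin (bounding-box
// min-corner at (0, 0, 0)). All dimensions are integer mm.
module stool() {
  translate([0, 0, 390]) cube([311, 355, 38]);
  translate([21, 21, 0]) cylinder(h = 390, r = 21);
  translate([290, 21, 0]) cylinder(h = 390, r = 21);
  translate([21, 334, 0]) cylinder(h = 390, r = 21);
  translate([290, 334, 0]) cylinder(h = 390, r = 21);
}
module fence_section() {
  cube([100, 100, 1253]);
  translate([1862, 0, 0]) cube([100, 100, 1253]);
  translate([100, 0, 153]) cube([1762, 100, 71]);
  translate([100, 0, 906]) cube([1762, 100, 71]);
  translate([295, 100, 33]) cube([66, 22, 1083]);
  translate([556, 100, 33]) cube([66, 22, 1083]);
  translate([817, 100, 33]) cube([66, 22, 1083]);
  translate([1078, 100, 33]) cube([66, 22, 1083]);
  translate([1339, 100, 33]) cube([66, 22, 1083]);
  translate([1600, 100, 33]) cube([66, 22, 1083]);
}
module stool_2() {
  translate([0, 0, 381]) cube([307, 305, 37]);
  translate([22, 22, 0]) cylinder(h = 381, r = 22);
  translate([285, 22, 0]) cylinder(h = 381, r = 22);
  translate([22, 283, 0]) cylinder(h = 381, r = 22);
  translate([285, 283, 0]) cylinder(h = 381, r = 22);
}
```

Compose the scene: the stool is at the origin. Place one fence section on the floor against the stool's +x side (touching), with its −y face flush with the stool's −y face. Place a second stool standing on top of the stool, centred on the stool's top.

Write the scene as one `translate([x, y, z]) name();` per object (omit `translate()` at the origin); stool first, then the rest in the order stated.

stool();
translate([311, 0, 0]) fence_section();
translate([2, 25, 428]) stool_2();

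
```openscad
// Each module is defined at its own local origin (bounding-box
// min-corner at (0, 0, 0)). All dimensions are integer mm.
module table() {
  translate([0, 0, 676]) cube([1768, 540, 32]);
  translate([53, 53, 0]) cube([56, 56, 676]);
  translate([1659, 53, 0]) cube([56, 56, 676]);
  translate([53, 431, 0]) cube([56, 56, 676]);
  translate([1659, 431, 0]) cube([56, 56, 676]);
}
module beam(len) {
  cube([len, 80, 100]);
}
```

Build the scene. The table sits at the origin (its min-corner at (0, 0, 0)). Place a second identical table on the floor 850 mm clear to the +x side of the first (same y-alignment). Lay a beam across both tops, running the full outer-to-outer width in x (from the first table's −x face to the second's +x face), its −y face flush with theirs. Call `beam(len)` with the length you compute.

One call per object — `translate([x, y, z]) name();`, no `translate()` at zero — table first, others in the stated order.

table();
translate([2618, 0, 0]) table();
translate([0, 0, 708]) beam(4386);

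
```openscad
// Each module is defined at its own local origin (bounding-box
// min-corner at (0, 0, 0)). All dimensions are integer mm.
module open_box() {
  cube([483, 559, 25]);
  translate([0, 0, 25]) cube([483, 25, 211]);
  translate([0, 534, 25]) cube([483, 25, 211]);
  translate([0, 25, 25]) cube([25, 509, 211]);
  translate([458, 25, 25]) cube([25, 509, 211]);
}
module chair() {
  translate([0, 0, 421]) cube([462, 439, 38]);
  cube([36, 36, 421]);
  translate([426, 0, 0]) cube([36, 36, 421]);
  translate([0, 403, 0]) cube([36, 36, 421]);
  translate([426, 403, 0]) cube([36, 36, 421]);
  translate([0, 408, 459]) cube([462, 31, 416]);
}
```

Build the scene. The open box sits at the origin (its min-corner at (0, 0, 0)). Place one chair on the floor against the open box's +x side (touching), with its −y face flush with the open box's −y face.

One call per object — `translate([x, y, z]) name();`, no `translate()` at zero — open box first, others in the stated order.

open_box();
translate([483, 0, 0]) chair();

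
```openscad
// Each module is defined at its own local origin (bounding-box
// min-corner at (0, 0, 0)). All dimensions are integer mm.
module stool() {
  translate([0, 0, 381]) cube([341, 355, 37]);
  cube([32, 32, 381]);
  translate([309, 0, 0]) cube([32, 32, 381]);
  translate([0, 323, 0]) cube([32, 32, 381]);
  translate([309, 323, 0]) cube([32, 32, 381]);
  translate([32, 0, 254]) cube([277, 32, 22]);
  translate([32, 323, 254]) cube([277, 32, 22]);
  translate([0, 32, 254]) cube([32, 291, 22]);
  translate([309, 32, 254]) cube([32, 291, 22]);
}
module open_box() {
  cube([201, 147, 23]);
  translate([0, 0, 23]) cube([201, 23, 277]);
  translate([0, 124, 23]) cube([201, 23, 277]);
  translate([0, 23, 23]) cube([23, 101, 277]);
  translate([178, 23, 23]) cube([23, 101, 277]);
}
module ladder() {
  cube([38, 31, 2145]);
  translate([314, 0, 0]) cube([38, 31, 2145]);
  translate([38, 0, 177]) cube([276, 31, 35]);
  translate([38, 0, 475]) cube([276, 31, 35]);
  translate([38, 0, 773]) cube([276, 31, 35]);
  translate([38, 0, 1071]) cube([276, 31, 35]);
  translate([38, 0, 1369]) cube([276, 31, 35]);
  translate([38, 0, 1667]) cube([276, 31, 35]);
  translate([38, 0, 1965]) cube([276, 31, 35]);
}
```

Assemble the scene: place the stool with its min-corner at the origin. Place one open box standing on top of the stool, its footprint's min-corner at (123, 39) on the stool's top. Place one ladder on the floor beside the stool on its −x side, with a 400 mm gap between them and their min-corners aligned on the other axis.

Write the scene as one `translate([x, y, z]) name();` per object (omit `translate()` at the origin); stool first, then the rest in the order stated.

stool();
translate([123, 39, 418]) open_box();
translate([-752, 0, 0]) ladder();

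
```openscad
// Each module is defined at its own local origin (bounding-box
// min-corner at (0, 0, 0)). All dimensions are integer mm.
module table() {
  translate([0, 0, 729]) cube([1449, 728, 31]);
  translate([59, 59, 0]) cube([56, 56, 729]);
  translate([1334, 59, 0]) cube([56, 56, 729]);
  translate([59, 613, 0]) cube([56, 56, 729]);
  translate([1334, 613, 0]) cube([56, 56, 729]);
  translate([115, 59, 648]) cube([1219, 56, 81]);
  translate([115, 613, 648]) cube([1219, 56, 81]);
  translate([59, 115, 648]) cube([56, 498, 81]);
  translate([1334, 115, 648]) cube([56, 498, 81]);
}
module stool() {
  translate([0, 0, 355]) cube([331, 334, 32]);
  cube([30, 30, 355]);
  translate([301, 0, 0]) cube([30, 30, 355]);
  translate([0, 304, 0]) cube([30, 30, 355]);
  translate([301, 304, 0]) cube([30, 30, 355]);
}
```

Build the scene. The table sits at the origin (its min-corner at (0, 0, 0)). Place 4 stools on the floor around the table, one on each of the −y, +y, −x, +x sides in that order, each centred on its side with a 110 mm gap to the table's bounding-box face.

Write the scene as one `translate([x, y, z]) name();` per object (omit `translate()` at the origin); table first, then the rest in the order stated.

table();
translate([559, -444, 0]) stool();
translate([559, 838, 0]) stool();
translate([-441, 197, 0]) stool();
translate([1559, 197, 0]) stool();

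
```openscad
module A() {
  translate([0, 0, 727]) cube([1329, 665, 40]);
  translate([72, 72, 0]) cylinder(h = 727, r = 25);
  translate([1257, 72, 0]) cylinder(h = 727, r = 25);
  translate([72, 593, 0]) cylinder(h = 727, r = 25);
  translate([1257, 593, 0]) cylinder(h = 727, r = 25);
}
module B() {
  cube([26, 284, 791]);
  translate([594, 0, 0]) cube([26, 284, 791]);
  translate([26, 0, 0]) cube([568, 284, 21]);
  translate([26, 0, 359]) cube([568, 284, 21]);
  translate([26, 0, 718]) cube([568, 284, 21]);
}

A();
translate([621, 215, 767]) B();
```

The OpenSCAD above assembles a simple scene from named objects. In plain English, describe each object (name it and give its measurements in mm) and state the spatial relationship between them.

A is a rectangular dining table. The top is 1329×665×40 mm with its upper surface at z = 767 mm. It stands on four round legs of 50 mm diameter, each leg's bounding box inset 47 mm from the nearest pair of top edges, running from the floor to the underside of the top.

B is an open bookshelf. Two side panels, each 26 mm thick, 284 mm deep and 791 mm tall, stand 620 mm apart (outside-to-outside). Between them sit 3 shelves, each 21 mm thick and 284 mm deep, spanning the full gap between the sides. The bottom shelf rests on the floor (its underside at z = 0) and the clear gap between one shelf's top and the next shelf's underside is 338 mm.

The bookshelf is on top of the table.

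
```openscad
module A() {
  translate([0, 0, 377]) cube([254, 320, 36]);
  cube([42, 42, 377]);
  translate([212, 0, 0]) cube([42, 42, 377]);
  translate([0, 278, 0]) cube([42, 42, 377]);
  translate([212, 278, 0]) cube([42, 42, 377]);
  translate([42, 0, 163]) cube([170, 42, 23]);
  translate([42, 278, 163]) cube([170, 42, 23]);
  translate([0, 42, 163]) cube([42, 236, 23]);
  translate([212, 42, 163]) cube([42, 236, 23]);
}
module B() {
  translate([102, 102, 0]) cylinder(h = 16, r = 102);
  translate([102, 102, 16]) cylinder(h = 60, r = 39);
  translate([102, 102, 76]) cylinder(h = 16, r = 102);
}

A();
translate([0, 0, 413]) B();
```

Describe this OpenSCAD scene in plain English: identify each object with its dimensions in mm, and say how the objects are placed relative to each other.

A is a four-legged stool. The seat is a 254×320×36 mm slab whose top surface is at z = 413 mm; four square legs, each 42×42 mm in cross-section, run from the floor (z = 0) to the underside of the seat, each flush with a corner of the seat. Four stretchers, 42 mm wide and 23 mm tall, connect adjacent legs with their undersides at z = 163 mm, each running between the inner faces of the legs it joins and aligned with the legs' outer faces on the other axis.

B is a spool: two coaxial disc flanges of radius 102 mm and thickness 16 mm, joined by a core cylinder of radius 39 mm and height 60 mm. The lower flange rests on z = 0 and the three cylinders share a vertical axis.

The spool is on top of the stool.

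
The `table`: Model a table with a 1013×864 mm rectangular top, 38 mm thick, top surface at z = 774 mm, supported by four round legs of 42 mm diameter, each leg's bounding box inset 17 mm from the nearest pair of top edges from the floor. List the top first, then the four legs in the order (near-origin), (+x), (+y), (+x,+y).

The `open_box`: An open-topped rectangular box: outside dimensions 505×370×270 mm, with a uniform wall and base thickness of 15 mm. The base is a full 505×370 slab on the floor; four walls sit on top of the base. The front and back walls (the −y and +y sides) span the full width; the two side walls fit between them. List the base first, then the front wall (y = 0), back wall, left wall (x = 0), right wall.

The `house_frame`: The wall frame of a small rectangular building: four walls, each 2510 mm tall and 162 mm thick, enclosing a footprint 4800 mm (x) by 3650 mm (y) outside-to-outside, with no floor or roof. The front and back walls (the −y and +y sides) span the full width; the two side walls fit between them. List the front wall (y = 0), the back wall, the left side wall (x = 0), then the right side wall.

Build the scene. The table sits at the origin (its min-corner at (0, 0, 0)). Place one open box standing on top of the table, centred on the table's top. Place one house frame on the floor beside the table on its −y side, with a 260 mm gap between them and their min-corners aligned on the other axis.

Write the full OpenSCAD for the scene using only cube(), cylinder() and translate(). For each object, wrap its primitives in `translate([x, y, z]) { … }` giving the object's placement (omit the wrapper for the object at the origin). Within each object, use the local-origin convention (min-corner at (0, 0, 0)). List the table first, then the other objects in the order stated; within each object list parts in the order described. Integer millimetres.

translate([0, 0, 736]) cube([1013, 864, 38]);
translate([38, 38, 0]) cylinder(h = 736, r = 21);
translate([975, 38, 0]) cylinder(h = 736, r = 21);
translate([38, 826, 0]) cylinder(h = 736, r = 21);
translate([975, 826, 0]) cylinder(h = 736, r = 21);
translate([254, 247, 774]) {
  cube([505, 370, 15]);
  translate([0, 0, 15]) cube([505, 15, 255]);
  translate([0, 355, 15]) cube([505, 15, 255]);
  translate([0, 15, 15]) cube([15, 340, 255]);
  translate([490, 15, 15]) cube([15, 340, 255]);
}
translate([0, -3910, 0]) {
  cube([4800, 162, 2510]);
  translate([0, 3488, 0]) cube([4800, 162, 2510]);
  translate([0, 162, 0]) cube([162, 3326, 2510]);
  translate([4638, 162, 0]) cube([162, 3326, 2510]);
}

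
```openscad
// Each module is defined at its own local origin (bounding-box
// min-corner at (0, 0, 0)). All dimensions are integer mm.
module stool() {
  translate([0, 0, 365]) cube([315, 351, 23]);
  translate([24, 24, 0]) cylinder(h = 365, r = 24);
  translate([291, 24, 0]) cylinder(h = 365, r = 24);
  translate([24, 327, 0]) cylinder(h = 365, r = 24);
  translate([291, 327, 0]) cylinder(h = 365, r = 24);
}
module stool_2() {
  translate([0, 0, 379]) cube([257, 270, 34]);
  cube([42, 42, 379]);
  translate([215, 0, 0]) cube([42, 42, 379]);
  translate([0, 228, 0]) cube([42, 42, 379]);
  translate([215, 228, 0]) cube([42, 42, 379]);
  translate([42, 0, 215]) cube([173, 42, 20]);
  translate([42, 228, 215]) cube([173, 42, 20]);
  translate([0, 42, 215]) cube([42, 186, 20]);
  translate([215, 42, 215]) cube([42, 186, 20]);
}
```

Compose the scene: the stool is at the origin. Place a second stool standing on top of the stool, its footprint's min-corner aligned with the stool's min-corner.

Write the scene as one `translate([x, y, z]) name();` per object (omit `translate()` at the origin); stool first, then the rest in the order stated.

stool();
translate([0, 0, 388]) stool_2();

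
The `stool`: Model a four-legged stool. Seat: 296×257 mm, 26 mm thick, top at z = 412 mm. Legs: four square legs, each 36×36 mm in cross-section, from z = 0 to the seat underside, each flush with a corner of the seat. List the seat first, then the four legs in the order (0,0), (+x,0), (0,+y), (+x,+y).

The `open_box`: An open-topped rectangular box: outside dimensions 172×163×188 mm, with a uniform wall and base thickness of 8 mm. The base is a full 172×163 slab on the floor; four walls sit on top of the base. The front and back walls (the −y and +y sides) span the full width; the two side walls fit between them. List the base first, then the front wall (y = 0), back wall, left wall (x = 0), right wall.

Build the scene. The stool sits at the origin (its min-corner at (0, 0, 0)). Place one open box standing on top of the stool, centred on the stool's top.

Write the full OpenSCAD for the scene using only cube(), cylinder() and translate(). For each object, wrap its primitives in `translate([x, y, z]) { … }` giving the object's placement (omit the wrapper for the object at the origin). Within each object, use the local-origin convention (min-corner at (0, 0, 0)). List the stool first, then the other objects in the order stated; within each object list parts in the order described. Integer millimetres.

translate([0, 0, 386]) cube([296, 257, 26]);
cube([36, 36, 386]);
translate([260, 0, 0]) cube([36, 36, 386]);
translate([0, 221, 0]) cube([36, 36, 386]);
translate([260, 221, 0]) cube([36, 36, 386]);
translate([62, 47, 412]) {
  cube([172, 163, 8]);
  translate([0, 0, 8]) cube([172, 8, 180]);
  translate([0, 155, 8]) cube([172, 8, 180]);
  translate([0, 8, 8]) cube([8, 147, 180]);
  translate([164, 8, 8]) cube([8, 147, 180]);
}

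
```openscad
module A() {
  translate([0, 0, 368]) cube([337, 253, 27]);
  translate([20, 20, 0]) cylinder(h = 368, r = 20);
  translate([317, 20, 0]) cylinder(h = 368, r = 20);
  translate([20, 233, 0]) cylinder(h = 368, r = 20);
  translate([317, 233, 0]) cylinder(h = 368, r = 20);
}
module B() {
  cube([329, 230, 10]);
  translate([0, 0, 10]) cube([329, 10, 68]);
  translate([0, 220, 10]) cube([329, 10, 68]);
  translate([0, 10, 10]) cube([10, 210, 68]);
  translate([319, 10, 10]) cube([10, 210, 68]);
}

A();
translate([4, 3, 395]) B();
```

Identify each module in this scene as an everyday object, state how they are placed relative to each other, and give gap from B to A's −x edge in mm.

A is a stool. B is an open box. The open box is on top of the stool. The gap from the open box to the stool's −x edge is 4 mm.

The open box's min-x is at 4; the stool's min-x is 0; gap = 4 mm.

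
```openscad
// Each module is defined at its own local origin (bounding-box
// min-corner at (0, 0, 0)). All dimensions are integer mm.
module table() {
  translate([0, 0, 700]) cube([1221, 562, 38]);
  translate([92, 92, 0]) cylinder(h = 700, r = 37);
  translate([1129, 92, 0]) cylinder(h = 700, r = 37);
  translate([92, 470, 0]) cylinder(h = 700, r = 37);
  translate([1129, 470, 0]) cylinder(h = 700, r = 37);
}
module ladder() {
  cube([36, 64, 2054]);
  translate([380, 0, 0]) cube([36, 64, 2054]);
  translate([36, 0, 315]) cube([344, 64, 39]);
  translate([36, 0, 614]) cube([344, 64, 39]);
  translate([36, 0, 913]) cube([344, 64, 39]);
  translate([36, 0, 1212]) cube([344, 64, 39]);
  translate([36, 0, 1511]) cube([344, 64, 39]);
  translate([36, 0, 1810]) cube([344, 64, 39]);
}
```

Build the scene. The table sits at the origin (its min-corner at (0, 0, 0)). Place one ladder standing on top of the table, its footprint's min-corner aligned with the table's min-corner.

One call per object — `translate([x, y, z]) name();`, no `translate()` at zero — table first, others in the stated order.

table();
translate([0, 0, 738]) ladder();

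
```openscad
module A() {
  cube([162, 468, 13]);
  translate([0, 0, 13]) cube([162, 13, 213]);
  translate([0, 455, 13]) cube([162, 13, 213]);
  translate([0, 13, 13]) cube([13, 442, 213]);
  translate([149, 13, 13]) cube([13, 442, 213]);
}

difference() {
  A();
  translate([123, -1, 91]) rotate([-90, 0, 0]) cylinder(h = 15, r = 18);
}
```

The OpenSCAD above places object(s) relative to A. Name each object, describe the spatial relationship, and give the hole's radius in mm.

A is an open box. The open box has a circular hole through its front wall. The hole's radius is 18 mm.

The subtracted cylinder has r = 18 mm.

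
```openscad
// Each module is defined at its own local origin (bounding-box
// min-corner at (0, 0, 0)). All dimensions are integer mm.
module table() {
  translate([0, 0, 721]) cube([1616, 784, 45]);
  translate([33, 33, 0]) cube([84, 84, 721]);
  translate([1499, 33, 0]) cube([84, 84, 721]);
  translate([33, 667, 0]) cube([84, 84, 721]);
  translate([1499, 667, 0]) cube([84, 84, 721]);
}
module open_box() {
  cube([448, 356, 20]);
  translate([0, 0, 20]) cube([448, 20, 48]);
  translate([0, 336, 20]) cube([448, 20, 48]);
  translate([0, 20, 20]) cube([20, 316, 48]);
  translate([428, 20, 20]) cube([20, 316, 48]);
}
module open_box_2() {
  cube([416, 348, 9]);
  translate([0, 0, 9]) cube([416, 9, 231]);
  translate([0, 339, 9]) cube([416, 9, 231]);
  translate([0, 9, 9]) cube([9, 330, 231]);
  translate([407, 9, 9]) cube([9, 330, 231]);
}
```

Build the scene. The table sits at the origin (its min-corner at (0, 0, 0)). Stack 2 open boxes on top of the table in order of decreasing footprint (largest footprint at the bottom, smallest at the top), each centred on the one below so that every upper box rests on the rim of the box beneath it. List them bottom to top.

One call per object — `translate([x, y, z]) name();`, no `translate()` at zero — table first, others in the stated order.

table();
translate([584, 214, 766]) open_box();
translate([600, 218, 834]) open_box_2();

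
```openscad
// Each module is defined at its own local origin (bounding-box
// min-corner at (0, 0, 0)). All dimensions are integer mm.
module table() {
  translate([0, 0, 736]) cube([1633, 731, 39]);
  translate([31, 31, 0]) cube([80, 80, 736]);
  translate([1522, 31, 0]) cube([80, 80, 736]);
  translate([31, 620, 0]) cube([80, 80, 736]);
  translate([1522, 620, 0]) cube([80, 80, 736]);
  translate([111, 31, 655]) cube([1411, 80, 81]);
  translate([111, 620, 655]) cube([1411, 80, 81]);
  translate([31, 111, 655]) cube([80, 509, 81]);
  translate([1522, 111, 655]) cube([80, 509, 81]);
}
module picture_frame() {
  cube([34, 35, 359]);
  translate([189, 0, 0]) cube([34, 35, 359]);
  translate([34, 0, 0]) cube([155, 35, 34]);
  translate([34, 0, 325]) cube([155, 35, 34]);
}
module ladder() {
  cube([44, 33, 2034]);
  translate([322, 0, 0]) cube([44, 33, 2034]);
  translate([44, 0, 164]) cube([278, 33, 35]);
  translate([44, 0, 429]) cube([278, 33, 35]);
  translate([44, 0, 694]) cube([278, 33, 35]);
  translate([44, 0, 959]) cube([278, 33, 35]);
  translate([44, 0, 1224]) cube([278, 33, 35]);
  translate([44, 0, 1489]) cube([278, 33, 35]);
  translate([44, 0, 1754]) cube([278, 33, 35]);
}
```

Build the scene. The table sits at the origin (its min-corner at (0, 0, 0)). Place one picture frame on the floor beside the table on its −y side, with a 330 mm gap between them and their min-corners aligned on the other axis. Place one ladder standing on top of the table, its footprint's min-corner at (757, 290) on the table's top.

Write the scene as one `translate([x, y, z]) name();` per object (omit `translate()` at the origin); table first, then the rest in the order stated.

table();
translate([0, -365, 0]) picture_frame();
translate([757, 290, 775]) ladder();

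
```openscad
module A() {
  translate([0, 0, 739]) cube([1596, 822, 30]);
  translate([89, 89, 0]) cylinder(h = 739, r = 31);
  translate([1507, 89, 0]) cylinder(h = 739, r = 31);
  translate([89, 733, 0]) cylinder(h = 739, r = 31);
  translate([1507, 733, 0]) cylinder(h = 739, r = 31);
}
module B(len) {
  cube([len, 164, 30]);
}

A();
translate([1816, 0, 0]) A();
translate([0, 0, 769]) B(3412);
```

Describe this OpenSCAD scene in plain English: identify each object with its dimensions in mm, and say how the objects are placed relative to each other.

A is a table with a 1596×822 mm rectangular top, 30 mm thick, top surface at z = 769 mm, supported by four round legs of 62 mm diameter, each leg's bounding box inset 58 mm from the nearest pair of top edges, running from the floor.

B is a rectangular beam 3412 mm long (x), 164 mm deep (y), 30 mm thick (z).

The beam spans the tops of two tables placed 220 mm apart, resting at z = 769 mm.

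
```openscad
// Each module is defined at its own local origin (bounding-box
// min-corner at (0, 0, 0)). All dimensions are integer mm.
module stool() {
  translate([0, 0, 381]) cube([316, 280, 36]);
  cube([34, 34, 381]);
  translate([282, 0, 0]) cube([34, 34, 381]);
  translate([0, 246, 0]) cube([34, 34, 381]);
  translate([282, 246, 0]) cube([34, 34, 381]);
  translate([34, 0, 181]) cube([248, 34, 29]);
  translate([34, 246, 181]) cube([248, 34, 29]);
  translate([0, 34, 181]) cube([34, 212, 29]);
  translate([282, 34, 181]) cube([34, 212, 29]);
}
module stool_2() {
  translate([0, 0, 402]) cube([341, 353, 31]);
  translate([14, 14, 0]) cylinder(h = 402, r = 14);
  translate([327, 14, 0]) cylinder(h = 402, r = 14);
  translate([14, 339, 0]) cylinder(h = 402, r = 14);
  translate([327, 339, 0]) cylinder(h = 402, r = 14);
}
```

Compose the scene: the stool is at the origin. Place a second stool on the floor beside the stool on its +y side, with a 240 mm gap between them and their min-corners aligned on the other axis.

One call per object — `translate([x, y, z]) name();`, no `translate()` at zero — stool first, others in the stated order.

stool();
translate([0, 520, 0]) stool_2();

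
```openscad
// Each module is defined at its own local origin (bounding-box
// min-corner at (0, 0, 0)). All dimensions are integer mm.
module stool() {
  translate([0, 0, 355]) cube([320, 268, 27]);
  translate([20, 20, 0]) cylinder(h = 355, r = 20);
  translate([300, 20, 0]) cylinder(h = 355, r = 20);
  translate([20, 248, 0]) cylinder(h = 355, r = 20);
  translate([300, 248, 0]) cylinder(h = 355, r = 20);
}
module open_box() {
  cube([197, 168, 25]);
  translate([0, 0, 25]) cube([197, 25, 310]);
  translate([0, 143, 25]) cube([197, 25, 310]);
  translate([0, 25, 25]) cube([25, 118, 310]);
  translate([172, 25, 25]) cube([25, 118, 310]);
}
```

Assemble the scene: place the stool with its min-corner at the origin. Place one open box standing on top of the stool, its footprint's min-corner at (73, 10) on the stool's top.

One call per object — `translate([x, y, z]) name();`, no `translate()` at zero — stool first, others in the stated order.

stool();
translate([73, 10, 382]) open_box();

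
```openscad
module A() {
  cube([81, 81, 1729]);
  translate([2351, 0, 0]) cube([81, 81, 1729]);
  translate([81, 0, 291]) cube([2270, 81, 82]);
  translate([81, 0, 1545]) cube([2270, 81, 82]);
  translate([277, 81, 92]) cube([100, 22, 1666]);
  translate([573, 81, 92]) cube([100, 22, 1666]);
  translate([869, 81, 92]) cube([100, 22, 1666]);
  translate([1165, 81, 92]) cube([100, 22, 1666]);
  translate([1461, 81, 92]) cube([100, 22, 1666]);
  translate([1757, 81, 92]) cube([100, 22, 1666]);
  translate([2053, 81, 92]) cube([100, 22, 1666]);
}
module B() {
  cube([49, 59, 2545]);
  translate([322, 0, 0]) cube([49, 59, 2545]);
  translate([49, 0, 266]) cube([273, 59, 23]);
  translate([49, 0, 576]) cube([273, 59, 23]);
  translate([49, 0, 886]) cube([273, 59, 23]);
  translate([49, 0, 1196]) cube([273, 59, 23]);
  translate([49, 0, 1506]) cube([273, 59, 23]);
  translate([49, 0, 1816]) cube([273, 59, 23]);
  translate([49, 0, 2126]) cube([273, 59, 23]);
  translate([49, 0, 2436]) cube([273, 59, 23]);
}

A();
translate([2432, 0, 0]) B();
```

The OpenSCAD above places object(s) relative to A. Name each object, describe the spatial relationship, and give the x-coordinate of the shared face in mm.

A is a fence section. B is a ladder. The ladder is against the fence section's +x side, with their −y faces flush. The x-coordinate of the shared face is 2432 mm.

The fence section's +x face and the ladder's −x face are both at x = 2432 mm.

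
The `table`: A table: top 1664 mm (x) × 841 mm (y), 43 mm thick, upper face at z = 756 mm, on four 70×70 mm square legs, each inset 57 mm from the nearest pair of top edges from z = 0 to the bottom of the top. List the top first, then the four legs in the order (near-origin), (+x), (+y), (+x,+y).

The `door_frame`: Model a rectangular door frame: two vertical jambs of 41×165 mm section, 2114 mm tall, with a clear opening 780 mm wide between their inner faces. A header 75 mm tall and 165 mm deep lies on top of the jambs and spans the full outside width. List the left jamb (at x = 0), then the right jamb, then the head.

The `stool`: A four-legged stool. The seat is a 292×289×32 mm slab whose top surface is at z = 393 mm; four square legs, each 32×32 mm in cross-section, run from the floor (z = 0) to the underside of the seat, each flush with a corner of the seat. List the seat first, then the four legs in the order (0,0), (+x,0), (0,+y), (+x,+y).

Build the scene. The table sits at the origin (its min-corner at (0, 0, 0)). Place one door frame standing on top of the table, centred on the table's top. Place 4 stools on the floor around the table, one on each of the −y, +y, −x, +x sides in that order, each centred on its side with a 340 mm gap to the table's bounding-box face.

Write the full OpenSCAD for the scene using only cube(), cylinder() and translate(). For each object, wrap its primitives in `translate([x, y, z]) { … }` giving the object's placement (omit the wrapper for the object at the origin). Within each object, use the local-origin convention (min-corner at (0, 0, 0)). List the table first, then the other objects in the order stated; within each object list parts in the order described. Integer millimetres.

translate([0, 0, 713]) cube([1664, 841, 43]);
translate([57, 57, 0]) cube([70, 70, 713]);
translate([1537, 57, 0]) cube([70, 70, 713]);
translate([57, 714, 0]) cube([70, 70, 713]);
translate([1537, 714, 0]) cube([70, 70, 713]);
translate([401, 338, 756]) {
  cube([41, 165, 2114]);
  translate([821, 0, 0]) cube([41, 165, 2114]);
  translate([0, 0, 2114]) cube([862, 165, 75]);
}
translate([686, -629, 0]) {
  translate([0, 0, 361]) cube([292, 289, 32]);
  cube([32, 32, 361]);
  translate([260, 0, 0]) cube([32, 32, 361]);
  translate([0, 257, 0]) cube([32, 32, 361]);
  translate([260, 257, 0]) cube([32, 32, 361]);
}
translate([686, 1181, 0]) {
  translate([0, 0, 361]) cube([292, 289, 32]);
  cube([32, 32, 361]);
  translate([260, 0, 0]) cube([32, 32, 361]);
  translate([0, 257, 0]) cube([32, 32, 361]);
  translate([260, 257, 0]) cube([32, 32, 361]);
}
translate([-632, 276, 0]) {
  translate([0, 0, 361]) cube([292, 289, 32]);
  cube([32, 32, 361]);
  translate([260, 0, 0]) cube([32, 32, 361]);
  translate([0, 257, 0]) cube([32, 32, 361]);
  translate([260, 257, 0]) cube([32, 32, 361]);
}
translate([2004, 276, 0]) {
  translate([0, 0, 361]) cube([292, 289, 32]);
  cube([32, 32, 361]);
  translate([260, 0, 0]) cube([32, 32, 361]);
  translate([0, 257, 0]) cube([32, 32, 361]);
  translate([260, 257, 0]) cube([32, 32, 361]);
}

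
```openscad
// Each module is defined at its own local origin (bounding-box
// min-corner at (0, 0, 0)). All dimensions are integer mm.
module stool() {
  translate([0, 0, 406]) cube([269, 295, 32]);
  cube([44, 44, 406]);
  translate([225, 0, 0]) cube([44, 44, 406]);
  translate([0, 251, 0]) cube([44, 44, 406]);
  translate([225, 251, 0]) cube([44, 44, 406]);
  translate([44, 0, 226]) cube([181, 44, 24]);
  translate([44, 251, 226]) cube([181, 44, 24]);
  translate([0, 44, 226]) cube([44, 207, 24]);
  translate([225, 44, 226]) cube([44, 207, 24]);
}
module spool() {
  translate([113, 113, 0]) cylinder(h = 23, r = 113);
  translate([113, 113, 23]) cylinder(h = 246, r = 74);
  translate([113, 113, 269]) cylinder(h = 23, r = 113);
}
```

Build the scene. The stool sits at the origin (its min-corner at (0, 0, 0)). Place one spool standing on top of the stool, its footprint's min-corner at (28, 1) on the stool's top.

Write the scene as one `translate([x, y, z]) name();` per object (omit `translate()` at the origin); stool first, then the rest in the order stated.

stool();
translate([28, 1, 438]) spool();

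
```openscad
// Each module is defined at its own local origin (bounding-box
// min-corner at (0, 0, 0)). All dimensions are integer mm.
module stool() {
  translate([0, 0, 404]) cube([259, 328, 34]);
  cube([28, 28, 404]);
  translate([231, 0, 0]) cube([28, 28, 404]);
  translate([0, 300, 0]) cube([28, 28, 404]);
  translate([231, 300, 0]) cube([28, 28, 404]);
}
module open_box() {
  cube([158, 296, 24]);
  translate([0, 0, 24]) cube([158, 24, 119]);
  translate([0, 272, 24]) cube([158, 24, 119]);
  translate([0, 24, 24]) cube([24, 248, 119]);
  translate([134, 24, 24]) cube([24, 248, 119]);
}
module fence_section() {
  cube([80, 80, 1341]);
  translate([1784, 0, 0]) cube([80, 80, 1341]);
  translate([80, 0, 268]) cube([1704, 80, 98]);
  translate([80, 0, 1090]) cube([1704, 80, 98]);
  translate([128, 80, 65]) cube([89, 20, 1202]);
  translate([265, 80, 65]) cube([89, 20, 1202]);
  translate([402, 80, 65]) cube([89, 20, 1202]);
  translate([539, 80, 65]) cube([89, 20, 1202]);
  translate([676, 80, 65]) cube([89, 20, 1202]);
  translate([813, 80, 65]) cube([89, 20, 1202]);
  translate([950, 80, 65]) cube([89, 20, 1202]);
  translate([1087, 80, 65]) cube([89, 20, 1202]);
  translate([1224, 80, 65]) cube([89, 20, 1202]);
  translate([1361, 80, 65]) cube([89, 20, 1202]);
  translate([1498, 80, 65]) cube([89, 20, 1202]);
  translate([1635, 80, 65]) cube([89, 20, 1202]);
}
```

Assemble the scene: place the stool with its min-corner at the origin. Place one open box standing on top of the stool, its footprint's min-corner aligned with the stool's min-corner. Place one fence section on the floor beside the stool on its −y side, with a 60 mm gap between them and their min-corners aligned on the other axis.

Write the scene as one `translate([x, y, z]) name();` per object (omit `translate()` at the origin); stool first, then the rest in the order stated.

stool();
translate([0, 0, 438]) open_box();
translate([0, -160, 0]) fence_section();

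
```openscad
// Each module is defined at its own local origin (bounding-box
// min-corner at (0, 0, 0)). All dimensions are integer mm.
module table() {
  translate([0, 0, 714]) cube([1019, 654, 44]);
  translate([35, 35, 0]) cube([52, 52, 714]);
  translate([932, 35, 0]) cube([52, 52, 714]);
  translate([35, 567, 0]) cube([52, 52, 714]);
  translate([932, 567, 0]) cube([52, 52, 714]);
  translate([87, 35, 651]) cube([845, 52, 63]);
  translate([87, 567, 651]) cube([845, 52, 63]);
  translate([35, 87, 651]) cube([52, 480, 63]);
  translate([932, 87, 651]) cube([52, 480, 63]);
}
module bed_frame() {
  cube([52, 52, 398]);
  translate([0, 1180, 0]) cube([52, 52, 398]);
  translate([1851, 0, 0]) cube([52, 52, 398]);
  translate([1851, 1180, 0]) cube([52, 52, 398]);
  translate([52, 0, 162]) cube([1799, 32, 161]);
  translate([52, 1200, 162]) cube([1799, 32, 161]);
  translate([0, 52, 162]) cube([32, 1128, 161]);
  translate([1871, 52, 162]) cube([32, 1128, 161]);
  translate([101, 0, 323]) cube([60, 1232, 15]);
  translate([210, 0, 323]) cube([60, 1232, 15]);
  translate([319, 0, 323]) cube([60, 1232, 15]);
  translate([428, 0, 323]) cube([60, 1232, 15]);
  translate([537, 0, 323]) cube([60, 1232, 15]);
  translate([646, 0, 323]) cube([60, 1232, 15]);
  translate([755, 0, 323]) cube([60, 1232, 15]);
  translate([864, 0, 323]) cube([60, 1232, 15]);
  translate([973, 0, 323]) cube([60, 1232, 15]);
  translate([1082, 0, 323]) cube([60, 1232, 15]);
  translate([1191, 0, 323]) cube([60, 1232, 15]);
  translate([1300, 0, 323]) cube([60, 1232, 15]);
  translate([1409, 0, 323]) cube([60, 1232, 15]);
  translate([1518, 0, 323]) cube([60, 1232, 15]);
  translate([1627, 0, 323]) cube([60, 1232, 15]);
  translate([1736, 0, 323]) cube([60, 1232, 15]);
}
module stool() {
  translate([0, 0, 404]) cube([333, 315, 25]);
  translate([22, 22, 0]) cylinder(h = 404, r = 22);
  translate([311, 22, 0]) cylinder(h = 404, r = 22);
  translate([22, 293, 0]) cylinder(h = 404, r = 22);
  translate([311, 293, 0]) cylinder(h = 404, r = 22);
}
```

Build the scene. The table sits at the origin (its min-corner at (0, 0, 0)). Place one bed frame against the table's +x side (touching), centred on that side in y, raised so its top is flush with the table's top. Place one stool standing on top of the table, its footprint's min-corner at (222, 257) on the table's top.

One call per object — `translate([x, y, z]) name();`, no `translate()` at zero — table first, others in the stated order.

table();
translate([1019, -289, 360]) bed_frame();
translate([222, 257, 758]) stool();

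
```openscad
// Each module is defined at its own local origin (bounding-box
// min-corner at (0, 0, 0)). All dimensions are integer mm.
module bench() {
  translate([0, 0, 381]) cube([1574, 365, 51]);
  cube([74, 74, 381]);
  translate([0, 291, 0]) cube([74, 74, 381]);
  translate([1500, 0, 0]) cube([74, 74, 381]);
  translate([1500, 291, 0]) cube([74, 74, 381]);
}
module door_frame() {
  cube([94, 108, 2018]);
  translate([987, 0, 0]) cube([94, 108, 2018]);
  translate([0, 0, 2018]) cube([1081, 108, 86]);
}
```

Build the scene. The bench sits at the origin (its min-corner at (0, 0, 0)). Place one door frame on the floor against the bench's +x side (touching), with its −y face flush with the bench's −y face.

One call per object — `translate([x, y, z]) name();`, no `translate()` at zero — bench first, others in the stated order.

bench();
translate([1574, 0, 0]) door_frame();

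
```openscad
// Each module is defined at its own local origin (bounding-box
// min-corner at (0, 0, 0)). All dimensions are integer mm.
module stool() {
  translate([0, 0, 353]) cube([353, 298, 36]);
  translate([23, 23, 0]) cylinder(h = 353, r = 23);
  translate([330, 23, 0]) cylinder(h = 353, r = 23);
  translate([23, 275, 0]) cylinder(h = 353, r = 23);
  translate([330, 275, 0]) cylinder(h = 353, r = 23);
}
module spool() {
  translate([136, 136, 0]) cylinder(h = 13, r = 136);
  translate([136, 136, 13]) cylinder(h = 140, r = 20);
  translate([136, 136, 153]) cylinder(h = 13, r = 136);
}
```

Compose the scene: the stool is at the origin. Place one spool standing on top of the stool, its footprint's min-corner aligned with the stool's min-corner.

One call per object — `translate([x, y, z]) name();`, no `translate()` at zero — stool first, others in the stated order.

stool();
translate([0, 0, 389]) spool();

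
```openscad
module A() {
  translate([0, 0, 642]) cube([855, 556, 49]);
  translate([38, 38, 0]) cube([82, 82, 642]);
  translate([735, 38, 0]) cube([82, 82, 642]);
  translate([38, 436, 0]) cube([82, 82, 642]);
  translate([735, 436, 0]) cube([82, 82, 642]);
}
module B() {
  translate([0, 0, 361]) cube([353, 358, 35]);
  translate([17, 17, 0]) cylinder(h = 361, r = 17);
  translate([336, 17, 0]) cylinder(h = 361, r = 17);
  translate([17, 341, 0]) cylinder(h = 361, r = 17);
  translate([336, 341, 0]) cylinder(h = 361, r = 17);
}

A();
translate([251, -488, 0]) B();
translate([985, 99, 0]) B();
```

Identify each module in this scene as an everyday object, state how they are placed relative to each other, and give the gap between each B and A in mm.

A is a table. B is a stool. Two stools sit around the table at the −y, +x sides. The gap between each stool and the table is 130 mm.

Each stool's nearest face is 130 mm from the table's bounding box.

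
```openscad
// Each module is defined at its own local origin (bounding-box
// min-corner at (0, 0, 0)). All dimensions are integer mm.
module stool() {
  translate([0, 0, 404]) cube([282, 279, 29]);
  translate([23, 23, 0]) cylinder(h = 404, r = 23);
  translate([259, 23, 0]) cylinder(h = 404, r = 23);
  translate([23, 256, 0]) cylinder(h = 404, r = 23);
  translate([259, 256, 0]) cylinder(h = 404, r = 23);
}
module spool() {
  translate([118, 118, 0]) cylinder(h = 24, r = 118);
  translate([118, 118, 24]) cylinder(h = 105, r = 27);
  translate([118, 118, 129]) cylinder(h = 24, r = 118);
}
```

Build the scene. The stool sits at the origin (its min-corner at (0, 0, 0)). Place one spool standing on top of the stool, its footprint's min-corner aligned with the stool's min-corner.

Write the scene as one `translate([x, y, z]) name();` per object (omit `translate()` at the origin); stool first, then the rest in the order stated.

stool();
translate([0, 0, 433]) spool();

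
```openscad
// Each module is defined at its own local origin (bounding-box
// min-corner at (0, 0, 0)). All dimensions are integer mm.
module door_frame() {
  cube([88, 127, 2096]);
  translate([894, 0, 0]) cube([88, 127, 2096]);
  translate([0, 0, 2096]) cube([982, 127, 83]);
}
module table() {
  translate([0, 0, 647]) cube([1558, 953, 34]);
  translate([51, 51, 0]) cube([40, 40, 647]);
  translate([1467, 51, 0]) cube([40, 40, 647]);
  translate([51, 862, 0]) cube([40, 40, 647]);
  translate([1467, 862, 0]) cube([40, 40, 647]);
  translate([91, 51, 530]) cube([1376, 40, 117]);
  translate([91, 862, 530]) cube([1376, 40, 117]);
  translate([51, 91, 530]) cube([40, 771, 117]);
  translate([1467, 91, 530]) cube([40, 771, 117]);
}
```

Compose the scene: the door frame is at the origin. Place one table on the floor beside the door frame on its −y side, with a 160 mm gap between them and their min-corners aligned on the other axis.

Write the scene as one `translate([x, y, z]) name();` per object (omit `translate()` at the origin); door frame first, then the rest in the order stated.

door_frame();
translate([0, -1113, 0]) table();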